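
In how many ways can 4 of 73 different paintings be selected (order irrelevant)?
C(73,4) = 73!/(4!×69!) = 1088430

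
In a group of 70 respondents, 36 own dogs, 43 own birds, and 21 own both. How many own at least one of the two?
|A∪B| = |A| + |B| - |A∩B| = 36 + 43 - 21 = 58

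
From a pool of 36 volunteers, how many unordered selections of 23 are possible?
C(36,23) = 36!/(23!×13!) = 2310789600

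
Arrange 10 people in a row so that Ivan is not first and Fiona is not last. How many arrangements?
By inclusion-exclusion: 10! - 2×(10-1)! + (10-2)! = 3628800 - 725760 + 40320 = 2943360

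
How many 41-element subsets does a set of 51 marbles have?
C(51,41) = 51!/(41!×10!) = 12777711870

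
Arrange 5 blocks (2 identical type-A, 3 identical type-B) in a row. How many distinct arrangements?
5! / (2! × 3!) = 10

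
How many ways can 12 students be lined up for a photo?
12! = 479001600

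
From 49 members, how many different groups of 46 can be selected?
C(49,46) = 49!/(46!×3!) = 18424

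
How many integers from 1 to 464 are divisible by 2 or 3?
⌊464/2⌋ + ⌊464/3⌋ - ⌊464/6⌋ = 232 + 154 - 77 = 309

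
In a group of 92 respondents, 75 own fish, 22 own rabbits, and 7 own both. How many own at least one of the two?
|A∪B| = |A| + |B| - |A∩B| = 75 + 22 - 7 = 90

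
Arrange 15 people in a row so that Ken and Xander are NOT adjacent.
Total - adjacent = 15! - (15-1)!×2 = 1307674368000 - 174356582400 = 1133317785600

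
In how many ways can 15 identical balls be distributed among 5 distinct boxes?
C(15+5-1, 5-1) = C(19, 4) = 3876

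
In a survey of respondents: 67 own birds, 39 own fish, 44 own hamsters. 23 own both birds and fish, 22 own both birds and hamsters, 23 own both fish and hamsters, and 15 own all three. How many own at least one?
|A∪B∪C| = 67+39+44-23-22-23+15 = 97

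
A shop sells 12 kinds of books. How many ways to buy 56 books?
C(56+12-1, 12-1) = C(67, 11) = 1285063345176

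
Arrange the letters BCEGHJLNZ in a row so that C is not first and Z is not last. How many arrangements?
By inclusion-exclusion: 9! - 2×(9-1)! + (9-2)! = 362880 - 80640 + 5040 = 287280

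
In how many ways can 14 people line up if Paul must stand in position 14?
Fix one position: (14-1)! = 6227020800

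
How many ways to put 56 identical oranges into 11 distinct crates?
C(56+11-1, 11-1) = C(66, 10) = 210980549208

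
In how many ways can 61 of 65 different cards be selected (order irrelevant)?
C(65,61) = 65!/(61!×4!) = 677040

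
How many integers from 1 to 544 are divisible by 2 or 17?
⌊544/2⌋ + ⌊544/17⌋ - ⌊544/34⌋ = 272 + 32 - 16 = 288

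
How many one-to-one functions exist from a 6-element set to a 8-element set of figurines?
P(8,6) = 8!/(8-6)! = 20160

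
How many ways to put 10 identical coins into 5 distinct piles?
C(10+5-1, 5-1) = C(14, 4) = 1001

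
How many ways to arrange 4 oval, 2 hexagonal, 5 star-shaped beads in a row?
11! / (4! × 2! × 5!) = 6930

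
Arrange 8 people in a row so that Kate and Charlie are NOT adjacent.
Total - adjacent = 8! - (8-1)!×2 = 40320 - 10080 = 30240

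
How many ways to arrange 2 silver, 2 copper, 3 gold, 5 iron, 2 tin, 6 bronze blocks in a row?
20! / (2! × 2! × 3! × 5! × 2! × 6!) = 586637251200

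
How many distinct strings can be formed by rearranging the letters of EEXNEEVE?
8! / (1! × 5! × 1! × 1!) = 336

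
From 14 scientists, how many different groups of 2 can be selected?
C(14,2) = 14!/(2!×12!) = 91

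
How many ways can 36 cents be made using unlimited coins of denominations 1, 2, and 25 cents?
Coefficient of x^36 in 1/(1-x^1) · 1/(1-x^2) · 1/(1-x^25). Case on j = number of 25-cent coins (j = 0..1); remainder r = 36 - 25j is made from {1,2} in ⌊r/2⌋+1 ways. r = 36, 11 → 19 + 6 = 25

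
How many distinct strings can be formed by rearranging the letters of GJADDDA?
7! / (1! × 1! × 2! × 3!) = 420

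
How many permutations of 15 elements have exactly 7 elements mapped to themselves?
Choose the 7 fixed points C(15,7) = 6435, derange the rest: !8 = Σ_{j=0}^{8} (-1)^j·8!/j! = 40320 - 40320 + 20160 - 6720 + 1680 - 336 + 56 - 8 + 1 = 14833. Product = 6435 × 14833 = 95450355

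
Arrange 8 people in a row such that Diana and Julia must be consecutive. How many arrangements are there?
Treat the 2 as one block: (8-2+1)! × 2! = 5040 × 2 = 10080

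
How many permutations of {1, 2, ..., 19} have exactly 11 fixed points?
Choose the 11 fixed points C(19,11) = 75582, derange the rest: !8 = Σ_{j=0}^{8} (-1)^j·8!/j! = 40320 - 40320 + 20160 - 6720 + 1680 - 336 + 56 - 8 + 1 = 14833. Product = 75582 × 14833 = 1121107806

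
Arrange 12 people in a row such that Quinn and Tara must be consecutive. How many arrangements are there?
Treat the 2 as one block: (12-2+1)! × 2! = 39916800 × 2 = 79833600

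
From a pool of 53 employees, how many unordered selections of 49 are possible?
C(53,49) = 53!/(49!×4!) = 292825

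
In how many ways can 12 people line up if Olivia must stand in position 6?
Fix one position: (12-1)! = 39916800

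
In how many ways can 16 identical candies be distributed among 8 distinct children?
C(16+8-1, 8-1) = C(23, 7) = 245157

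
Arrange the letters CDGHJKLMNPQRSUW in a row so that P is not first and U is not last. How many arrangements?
By inclusion-exclusion: 15! - 2×(15-1)! + (15-2)! = 1307674368000 - 174356582400 + 6227020800 = 1139544806400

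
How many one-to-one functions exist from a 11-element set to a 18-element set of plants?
P(18,11) = 18!/(18-11)! = 1270312243200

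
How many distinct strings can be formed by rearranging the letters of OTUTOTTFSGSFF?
13! / (2! × 1! × 1! × 2! × 3! × 4!) = 10810800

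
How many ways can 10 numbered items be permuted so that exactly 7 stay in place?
Choose the 7 fixed points C(10,7) = 120, derange the rest: !3 = Σ_{j=0}^{3} (-1)^j·3!/j! = 6 - 6 + 3 - 1 = 2. Product = 120 × 2 = 240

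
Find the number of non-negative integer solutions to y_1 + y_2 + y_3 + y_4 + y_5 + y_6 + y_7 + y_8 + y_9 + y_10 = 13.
C(13+10-1, 10-1) = C(22, 9) = 497420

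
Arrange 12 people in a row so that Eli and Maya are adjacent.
Treat as block: (12-1)! × 2! = 39916800 × 2 = 79833600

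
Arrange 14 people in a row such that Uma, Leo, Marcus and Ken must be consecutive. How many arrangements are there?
Treat the 4 as one block: (14-4+1)! × 4! = 39916800 × 24 = 958003200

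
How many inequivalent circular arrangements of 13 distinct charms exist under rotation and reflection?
(13-1)!/2 = 479001600/2 = 239500800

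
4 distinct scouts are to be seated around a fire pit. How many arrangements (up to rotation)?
Circular: fix one position, arrange the rest. (4-1)! = 6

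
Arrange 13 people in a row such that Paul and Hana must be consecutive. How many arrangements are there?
Treat the 2 as one block: (13-2+1)! × 2! = 479001600 × 2 = 958003200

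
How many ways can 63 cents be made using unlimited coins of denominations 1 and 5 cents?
Coefficient of x^63 in 1/(1-x^1) · 1/(1-x^5). Use j coins of 5 for j = 0..⌊63/5⌋ = 12, the rest in 1s: 12 + 1 = 13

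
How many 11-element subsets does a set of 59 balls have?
C(59,11) = 59!/(11!×48!) = 279871768995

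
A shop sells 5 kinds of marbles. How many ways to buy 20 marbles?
C(20+5-1, 5-1) = C(24, 4) = 10626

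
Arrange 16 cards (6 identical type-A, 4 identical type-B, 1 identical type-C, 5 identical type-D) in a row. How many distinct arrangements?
16! / (6! × 4! × 1! × 5!) = 10090080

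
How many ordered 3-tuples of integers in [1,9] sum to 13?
Coefficient of x^13 in (x + x² + ... + x^9)^3. By inclusion-exclusion on dice exceeding 9: Σ_j (-1)^j C(3,j)·C(13-1-9j, 2) = C(3,0)·C(12,2) - C(3,1)·C(3,2) = 1·66 - 3·3 = 57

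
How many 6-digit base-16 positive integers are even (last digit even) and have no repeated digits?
Last∈{0,2,4,6,8,10,12,14}. Last=0: 360360. Last nonzero: 7×14×P(14,4) = 2354352. Total = 2714712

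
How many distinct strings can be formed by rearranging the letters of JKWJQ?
5! / (1! × 1! × 2! × 1!) = 60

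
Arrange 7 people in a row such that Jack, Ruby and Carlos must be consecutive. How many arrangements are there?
Treat the 3 as one block: (7-3+1)! × 3! = 120 × 6 = 720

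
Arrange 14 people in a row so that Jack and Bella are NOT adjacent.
Total - adjacent = 14! - (14-1)!×2 = 87178291200 - 12454041600 = 74724249600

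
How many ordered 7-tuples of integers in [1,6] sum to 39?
Coefficient of x^39 in (x + x² + ... + x^6)^7. By inclusion-exclusion on dice exceeding 6: Σ_j (-1)^j C(7,j)·C(39-1-6j, 6) = C(7,0)·C(38,6) - C(7,1)·C(32,6) + C(7,2)·C(26,6) - C(7,3)·C(20,6) + C(7,4)·C(14,6) - C(7,5)·C(8,6) = 1·2760681 - 7·906192 + 21·230230 - 35·38760 + 35·3003 - 21·28 = 84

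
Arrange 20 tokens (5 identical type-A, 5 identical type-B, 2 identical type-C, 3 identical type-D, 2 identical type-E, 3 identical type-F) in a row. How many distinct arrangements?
20! / (5! × 5! × 2! × 3! × 2! × 3!) = 1173274502400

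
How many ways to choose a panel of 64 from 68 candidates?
C(68,64) = 68!/(64!×4!) = 814385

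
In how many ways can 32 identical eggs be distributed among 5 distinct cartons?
C(32+5-1, 5-1) = C(36, 4) = 58905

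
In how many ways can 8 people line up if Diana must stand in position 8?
Fix one position: (8-1)! = 5040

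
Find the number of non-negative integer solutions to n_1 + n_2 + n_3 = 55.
C(55+3-1, 3-1) = C(57, 2) = 1596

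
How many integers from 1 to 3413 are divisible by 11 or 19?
⌊3413/11⌋ + ⌊3413/19⌋ - ⌊3413/209⌋ = 310 + 179 - 16 = 473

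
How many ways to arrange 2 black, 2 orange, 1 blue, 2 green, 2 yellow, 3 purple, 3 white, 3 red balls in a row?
18! / (2! × 2! × 1! × 2! × 2! × 3! × 3! × 3!) = 1852538688000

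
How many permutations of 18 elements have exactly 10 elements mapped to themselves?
Choose the 10 fixed points C(18,10) = 43758, derange the rest: !8 = Σ_{j=0}^{8} (-1)^j·8!/j! = 40320 - 40320 + 20160 - 6720 + 1680 - 336 + 56 - 8 + 1 = 14833. Product = 43758 × 14833 = 649062414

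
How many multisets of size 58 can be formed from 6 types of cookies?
C(58+6-1, 6-1) = C(63, 5) = 7028847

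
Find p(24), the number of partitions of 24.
Pentagonal recurrence p(n) = p(n-1) + p(n-2) - p(n-5) - p(n-7) + p(n-12) + p(n-15) - ... gives p(0..23) = 1, 1, 2, 3, 5, 7, 11, 15, 22, 30, 42, 56, 77, 101, 135, 176, 231, 297, 385, 490, 627, 792, 1002, 1255. p(24) = p(23) + p(22) - p(19) - p(17) + p(12) + p(9) - p(2) = 1255 + 1002 - 490 - 297 + 77 + 30 - 2 = 1575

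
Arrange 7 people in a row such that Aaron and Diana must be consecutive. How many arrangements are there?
Treat the 2 as one block: (7-2+1)! × 2! = 720 × 2 = 1440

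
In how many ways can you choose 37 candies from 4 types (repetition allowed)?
C(37+4-1, 4-1) = C(40, 3) = 9880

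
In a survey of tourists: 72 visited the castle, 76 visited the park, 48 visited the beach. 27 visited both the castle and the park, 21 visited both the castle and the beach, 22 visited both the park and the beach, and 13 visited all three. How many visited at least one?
|A∪B∪C| = 72+76+48-27-21-22+13 = 139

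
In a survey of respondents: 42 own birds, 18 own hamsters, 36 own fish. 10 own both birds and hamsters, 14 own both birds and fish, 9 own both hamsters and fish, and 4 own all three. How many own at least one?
|A∪B∪C| = 42+18+36-10-14-9+4 = 67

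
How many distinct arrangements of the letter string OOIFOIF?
7! / (2! × 3! × 2!) = 210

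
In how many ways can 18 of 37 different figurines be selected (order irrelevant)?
C(37,18) = 37!/(18!×19!) = 17672631900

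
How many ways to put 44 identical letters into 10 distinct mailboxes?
C(44+10-1, 10-1) = C(53, 9) = 4431613550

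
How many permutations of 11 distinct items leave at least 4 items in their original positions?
Exactly j fixed points: C(11,j)·!(11-j); sum over j ≥ 4 (derangement numbers via !m = (m-1)·(!(m-1) + !(m-2)): !0..!7 = 1, 0, 1, 2, 9, 44, 265, 1854). Σ_{j=4}^{11} C(11,j)·!(11-j) = C(11,4)·!7 + C(11,5)·!6 + C(11,6)·!5 + C(11,7)·!4 + C(11,8)·!3 + C(11,9)·!2 + C(11,10)·!1 + C(11,11)·!0 = 330·1854 + 462·265 + 462·44 + 330·9 + 165·2 + 55·1 + 11·0 + 1·1 = 757934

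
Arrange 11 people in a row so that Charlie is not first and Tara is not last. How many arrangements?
By inclusion-exclusion: 11! - 2×(11-1)! + (11-2)! = 39916800 - 7257600 + 362880 = 33022080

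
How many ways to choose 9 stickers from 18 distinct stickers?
C(18,9) = 18!/(9!×9!) = 48620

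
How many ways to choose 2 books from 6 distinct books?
C(6,2) = 6!/(2!×4!) = 15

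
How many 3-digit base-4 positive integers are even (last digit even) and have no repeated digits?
Last∈{0,2}. Last=0: 6. Last nonzero: 1×2×P(2,1) = 4. Total = 10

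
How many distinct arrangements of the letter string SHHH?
4! / (1! × 3!) = 4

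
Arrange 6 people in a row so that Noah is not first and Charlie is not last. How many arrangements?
By inclusion-exclusion: 6! - 2×(6-1)! + (6-2)! = 720 - 240 + 24 = 504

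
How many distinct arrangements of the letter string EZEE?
4! / (1! × 3!) = 4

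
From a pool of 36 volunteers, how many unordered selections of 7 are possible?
C(36,7) = 36!/(7!×29!) = 8347680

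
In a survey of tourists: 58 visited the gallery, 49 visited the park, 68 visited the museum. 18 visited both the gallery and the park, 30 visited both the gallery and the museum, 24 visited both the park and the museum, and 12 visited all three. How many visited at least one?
|A∪B∪C| = 58+49+68-18-30-24+12 = 115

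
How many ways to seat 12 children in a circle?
Circular: fix one position, arrange the rest. (12-1)! = 39916800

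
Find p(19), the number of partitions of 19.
Pentagonal recurrence p(n) = p(n-1) + p(n-2) - p(n-5) - p(n-7) + p(n-12) + p(n-15) - ... gives p(0..18) = 1, 1, 2, 3, 5, 7, 11, 15, 22, 30, 42, 56, 77, 101, 135, 176, 231, 297, 385. p(19) = p(18) + p(17) - p(14) - p(12) + p(7) + p(4) = 385 + 297 - 135 - 77 + 15 + 5 = 490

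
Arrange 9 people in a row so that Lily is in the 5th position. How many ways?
Fix one position: (9-1)! = 40320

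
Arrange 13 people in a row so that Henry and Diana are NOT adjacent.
Total - adjacent = 13! - (13-1)!×2 = 6227020800 - 958003200 = 5269017600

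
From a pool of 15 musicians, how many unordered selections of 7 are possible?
C(15,7) = 15!/(7!×8!) = 6435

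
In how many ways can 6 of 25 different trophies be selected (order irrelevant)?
C(25,6) = 25!/(6!×19!) = 177100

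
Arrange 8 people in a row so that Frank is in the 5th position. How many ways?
Fix one position: (8-1)! = 5040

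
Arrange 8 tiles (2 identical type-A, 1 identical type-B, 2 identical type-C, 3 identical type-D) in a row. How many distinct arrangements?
8! / (2! × 1! × 2! × 3!) = 1680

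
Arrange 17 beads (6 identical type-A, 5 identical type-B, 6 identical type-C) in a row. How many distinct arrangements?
17! / (6! × 5! × 6!) = 5717712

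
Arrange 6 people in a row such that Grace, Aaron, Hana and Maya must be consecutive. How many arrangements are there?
Treat the 4 as one block: (6-4+1)! × 4! = 6 × 24 = 144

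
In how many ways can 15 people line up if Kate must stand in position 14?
Fix one position: (15-1)! = 87178291200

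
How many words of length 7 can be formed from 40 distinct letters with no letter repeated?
P(40,7) = 40!/(40-7)! = 93963542400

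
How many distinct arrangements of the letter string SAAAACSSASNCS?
13! / (1! × 2! × 5! × 5!) = 216216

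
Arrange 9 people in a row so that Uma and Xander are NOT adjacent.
Total - adjacent = 9! - (9-1)!×2 = 362880 - 80640 = 282240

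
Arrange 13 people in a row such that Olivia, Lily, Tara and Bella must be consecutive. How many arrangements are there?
Treat the 4 as one block: (13-4+1)! × 4! = 3628800 × 24 = 87091200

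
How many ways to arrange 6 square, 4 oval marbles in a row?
10! / (6! × 4!) = 210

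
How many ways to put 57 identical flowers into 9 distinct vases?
C(57+9-1, 9-1) = C(65, 8) = 5047381560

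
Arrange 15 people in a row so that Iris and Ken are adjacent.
Treat as block: (15-1)! × 2! = 87178291200 × 2 = 174356582400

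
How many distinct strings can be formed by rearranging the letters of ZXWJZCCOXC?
10! / (1! × 1! × 2! × 3! × 2! × 1!) = 151200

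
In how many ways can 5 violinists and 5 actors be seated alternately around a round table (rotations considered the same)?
Fix one of the violinists: (5-1)! ways for the remaining violinists, × 5! ways for the actors = 24 × 120 = 2880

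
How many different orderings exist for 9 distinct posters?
9! = 362880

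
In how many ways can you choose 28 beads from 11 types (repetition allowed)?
C(28+11-1, 11-1) = C(38, 10) = 472733756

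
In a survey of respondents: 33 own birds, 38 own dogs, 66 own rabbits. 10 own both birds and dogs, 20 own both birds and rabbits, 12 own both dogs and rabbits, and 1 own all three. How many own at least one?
|A∪B∪C| = 33+38+66-10-20-12+1 = 96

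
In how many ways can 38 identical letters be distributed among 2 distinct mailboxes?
C(38+2-1, 2-1) = C(39, 1) = 39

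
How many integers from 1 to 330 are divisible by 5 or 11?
⌊330/5⌋ + ⌊330/11⌋ - ⌊330/55⌋ = 66 + 30 - 6 = 90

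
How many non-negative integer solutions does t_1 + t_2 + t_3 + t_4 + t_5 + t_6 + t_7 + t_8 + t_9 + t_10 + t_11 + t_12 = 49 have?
C(49+12-1, 12-1) = C(60, 11) = 342700125300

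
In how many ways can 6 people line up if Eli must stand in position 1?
Fix one position: (6-1)! = 120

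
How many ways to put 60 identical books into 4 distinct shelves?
C(60+4-1, 4-1) = C(63, 3) = 39711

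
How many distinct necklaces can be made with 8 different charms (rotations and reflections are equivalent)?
(8-1)!/2 = 5040/2 = 2520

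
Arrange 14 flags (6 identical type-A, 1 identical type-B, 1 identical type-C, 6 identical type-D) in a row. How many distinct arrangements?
14! / (6! × 1! × 1! × 6!) = 168168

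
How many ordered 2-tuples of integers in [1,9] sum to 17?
Coefficient of x^17 in (x + x² + ... + x^9)^2. By inclusion-exclusion on dice exceeding 9: Σ_j (-1)^j C(2,j)·C(17-1-9j, 1) = C(2,0)·C(16,1) - C(2,1)·C(7,1) = 1·16 - 2·7 = 2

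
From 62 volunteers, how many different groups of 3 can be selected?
C(62,3) = 62!/(3!×59!) = 37820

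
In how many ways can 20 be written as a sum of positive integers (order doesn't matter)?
Pentagonal recurrence p(n) = p(n-1) + p(n-2) - p(n-5) - p(n-7) + p(n-12) + p(n-15) - ... gives p(0..19) = 1, 1, 2, 3, 5, 7, 11, 15, 22, 30, 42, 56, 77, 101, 135, 176, 231, 297, 385, 490. p(20) = p(19) + p(18) - p(15) - p(13) + p(8) + p(5) = 490 + 385 - 176 - 101 + 22 + 7 = 627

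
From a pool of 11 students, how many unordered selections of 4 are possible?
C(11,4) = 11!/(4!×7!) = 330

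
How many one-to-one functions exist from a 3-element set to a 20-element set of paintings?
P(20,3) = 20!/(20-3)! = 6840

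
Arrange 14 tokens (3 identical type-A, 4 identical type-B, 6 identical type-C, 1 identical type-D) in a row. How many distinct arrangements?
14! / (3! × 4! × 6! × 1!) = 840840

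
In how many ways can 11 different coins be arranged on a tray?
11! = 39916800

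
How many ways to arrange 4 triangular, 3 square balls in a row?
7! / (4! × 3!) = 35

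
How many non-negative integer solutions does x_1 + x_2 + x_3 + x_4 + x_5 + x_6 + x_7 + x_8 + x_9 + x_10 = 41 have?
C(41+10-1, 10-1) = C(50, 9) = 2505433700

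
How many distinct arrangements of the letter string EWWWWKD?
7! / (1! × 1! × 4! × 1!) = 210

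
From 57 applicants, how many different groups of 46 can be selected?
C(57,46) = 57!/(46!×11!) = 184509266760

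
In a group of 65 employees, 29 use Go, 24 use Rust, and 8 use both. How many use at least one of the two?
|A∪B| = |A| + |B| - |A∩B| = 29 + 24 - 8 = 45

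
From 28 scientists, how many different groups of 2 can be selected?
C(28,2) = 28!/(2!×26!) = 378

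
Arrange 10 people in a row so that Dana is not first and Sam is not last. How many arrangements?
By inclusion-exclusion: 10! - 2×(10-1)! + (10-2)! = 3628800 - 725760 + 40320 = 2943360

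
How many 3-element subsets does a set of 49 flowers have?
C(49,3) = 49!/(3!×46!) = 18424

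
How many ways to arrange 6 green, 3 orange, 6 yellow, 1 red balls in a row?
16! / (6! × 3! × 6! × 1!) = 6726720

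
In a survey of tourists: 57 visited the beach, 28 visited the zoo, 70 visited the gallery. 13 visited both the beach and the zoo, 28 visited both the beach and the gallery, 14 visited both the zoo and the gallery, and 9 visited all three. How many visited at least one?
|A∪B∪C| = 57+28+70-13-28-14+9 = 109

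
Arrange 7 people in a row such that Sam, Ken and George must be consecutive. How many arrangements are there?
Treat the 3 as one block: (7-3+1)! × 3! = 120 × 6 = 720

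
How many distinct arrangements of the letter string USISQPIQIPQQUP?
14! / (3! × 3! × 4! × 2! × 2!) = 25225200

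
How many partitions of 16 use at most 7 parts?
By conjugation, equals partitions of 16 into parts ≤ 7. Let r_j(i) = number of partitions of i into parts ≤ j, for i = 0..16. r_1(i) = 1 for all i; r_j(i) = r_{j-1}(i) + r_j(i-j). Rows j = 2..7: ≤2: 1 1 2 2 3 3 4 4 5 5 6 6 7 7 8 8 9; ≤3: 1 1 2 3 4 5 7 8 10 12 14 16 19 21 24 27 30; ≤4: 1 1 2 3 5 6 9 11 15 18 23 27 34 39 47 54 64; ≤5: 1 1 2 3 5 7 10 13 18 23 30 37 47 57 70 84 101; ≤6: 1 1 2 3 5 7 11 14 20 26 35 44 58 71 90 110 136; ≤7: 1 1 2 3 5 7 11 15 21 28 38 49 65 82 105 131 164. r_7(16) = 164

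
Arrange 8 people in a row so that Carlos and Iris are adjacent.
Treat as block: (8-1)! × 2! = 5040 × 2 = 10080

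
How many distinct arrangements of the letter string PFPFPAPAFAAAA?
13! / (4! × 6! × 3!) = 60060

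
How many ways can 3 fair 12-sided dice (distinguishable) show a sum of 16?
Coefficient of x^16 in (x + x² + ... + x^12)^3. By inclusion-exclusion on dice exceeding 12: Σ_j (-1)^j C(3,j)·C(16-1-12j, 2) = C(3,0)·C(15,2) - C(3,1)·C(3,2) = 1·105 - 3·3 = 96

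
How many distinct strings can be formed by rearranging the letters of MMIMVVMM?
8! / (1! × 5! × 2!) = 168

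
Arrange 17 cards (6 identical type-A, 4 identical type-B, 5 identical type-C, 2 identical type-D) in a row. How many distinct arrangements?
17! / (6! × 4! × 5! × 2!) = 85765680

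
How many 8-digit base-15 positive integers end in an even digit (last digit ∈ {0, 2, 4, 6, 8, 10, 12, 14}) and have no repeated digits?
Last∈{0,2,4,6,8,10,12,14}. Last=0: 17297280. Last nonzero: 7×13×P(13,6) = 112432320. Total = 129729600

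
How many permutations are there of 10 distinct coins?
10! = 3628800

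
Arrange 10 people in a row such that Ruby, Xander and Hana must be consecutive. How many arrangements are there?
Treat the 3 as one block: (10-3+1)! × 3! = 40320 × 6 = 241920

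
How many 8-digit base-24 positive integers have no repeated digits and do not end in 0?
Last digit: 23 nonzero choices. First digit: 22 (nonzero, ≠last). Middle 6: P(22,6) = 53721360. Total = 27183008160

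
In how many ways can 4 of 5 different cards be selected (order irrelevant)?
C(5,4) = 5!/(4!×1!) = 5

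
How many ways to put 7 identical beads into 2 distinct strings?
C(7+2-1, 2-1) = C(8, 1) = 8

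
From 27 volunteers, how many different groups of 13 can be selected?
C(27,13) = 27!/(13!×14!) = 20058300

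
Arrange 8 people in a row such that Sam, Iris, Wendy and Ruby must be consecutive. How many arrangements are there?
Treat the 4 as one block: (8-4+1)! × 4! = 120 × 24 = 2880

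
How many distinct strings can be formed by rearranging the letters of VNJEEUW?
7! / (1! × 1! × 1! × 2! × 1! × 1!) = 2520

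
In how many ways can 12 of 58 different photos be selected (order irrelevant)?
C(58,12) = 58!/(12!×46!) = 891794789340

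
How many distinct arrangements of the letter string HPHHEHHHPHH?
11! / (1! × 2! × 8!) = 495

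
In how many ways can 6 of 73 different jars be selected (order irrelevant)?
C(73,6) = 73!/(6!×67!) = 170230452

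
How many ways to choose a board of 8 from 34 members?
C(34,8) = 34!/(8!×26!) = 18156204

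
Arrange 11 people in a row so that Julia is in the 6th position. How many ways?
Fix one position: (11-1)! = 3628800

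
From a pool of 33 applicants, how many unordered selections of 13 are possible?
C(33,13) = 33!/(13!×20!) = 573166440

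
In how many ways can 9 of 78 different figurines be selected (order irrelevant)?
C(78,9) = 78!/(9!×69!) = 182364632450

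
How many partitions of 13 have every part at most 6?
Let r_j(i) = number of partitions of i into parts ≤ j, for i = 0..13. r_1(i) = 1 for all i; r_j(i) = r_{j-1}(i) + r_j(i-j). Rows j = 2..6: ≤2: 1 1 2 2 3 3 4 4 5 5 6 6 7 7; ≤3: 1 1 2 3 4 5 7 8 10 12 14 16 19 21; ≤4: 1 1 2 3 5 6 9 11 15 18 23 27 34 39; ≤5: 1 1 2 3 5 7 10 13 18 23 30 37 47 57; ≤6: 1 1 2 3 5 7 11 14 20 26 35 44 58 71. r_6(13) = 71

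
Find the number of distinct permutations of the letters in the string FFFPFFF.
7! / (1! × 6!) = 7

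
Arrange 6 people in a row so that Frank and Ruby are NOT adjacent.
Total - adjacent = 6! - (6-1)!×2 = 720 - 240 = 480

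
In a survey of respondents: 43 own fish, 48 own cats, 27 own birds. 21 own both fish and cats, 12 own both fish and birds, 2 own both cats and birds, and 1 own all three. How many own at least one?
|A∪B∪C| = 43+48+27-21-12-2+1 = 84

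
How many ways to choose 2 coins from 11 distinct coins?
C(11,2) = 11!/(2!×9!) = 55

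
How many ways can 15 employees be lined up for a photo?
15! = 1307674368000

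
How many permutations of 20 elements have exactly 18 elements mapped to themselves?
Choose the 18 fixed points C(20,18) = 190, derange the rest: !2 = Σ_{j=0}^{2} (-1)^j·2!/j! = 2 - 2 + 1 = 1. Product = 190 × 1 = 190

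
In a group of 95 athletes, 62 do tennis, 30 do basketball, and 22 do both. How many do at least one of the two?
|A∪B| = |A| + |B| - |A∩B| = 62 + 30 - 22 = 70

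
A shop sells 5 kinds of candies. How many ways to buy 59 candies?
C(59+5-1, 5-1) = C(63, 4) = 595665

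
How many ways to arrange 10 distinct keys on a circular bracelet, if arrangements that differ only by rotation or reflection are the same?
(10-1)!/2 = 362880/2 = 181440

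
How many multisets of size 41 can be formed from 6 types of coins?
C(41+6-1, 6-1) = C(46, 5) = 1370754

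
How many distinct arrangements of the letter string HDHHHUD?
7! / (4! × 1! × 2!) = 105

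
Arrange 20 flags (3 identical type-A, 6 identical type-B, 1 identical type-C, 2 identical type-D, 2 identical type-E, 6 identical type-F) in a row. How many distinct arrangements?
20! / (3! × 6! × 1! × 2! × 2! × 6!) = 195545750400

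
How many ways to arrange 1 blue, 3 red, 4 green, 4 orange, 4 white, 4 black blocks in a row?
20! / (1! × 3! × 4! × 4! × 4! × 4!) = 1222160940000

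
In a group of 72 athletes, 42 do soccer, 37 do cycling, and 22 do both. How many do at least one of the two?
|A∪B| = |A| + |B| - |A∩B| = 42 + 37 - 22 = 57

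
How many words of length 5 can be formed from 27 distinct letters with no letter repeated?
P(27,5) = 27!/(27-5)! = 9687600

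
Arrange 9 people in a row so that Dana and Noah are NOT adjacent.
Total - adjacent = 9! - (9-1)!×2 = 362880 - 80640 = 282240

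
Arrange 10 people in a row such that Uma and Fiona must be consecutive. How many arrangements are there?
Treat the 2 as one block: (10-2+1)! × 2! = 362880 × 2 = 725760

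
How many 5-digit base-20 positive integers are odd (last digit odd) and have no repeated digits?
Last∈{1,3,5,7,9,11,13,15,17,19}. Last=0: 0. Last nonzero: 10×18×P(18,3) = 881280. Total = 881280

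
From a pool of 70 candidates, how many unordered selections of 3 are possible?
C(70,3) = 70!/(3!×67!) = 54740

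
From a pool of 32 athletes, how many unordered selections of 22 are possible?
C(32,22) = 32!/(22!×10!) = 64512240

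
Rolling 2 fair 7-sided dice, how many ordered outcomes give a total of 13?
Coefficient of x^13 in (x + x² + ... + x^7)^2. By inclusion-exclusion on dice exceeding 7: Σ_j (-1)^j C(2,j)·C(13-1-7j, 1) = C(2,0)·C(12,1) - C(2,1)·C(5,1) = 1·12 - 2·5 = 2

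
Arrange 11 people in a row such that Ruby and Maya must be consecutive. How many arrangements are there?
Treat the 2 as one block: (11-2+1)! × 2! = 3628800 × 2 = 7257600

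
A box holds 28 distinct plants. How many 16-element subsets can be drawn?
C(28,16) = 28!/(16!×12!) = 30421755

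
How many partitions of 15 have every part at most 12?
Let r_j(i) = number of partitions of i into parts ≤ j, for i = 0..15. r_1(i) = 1 for all i; r_j(i) = r_{j-1}(i) + r_j(i-j). Rows j = 2..12: ≤2: 1 1 2 2 3 3 4 4 5 5 6 6 7 7 8 8; ≤3: 1 1 2 3 4 5 7 8 10 12 14 16 19 21 24 27; ≤4: 1 1 2 3 5 6 9 11 15 18 23 27 34 39 47 54; ≤5: 1 1 2 3 5 7 10 13 18 23 30 37 47 57 70 84; ≤6: 1 1 2 3 5 7 11 14 20 26 35 44 58 71 90 110; ≤7: 1 1 2 3 5 7 11 15 21 28 38 49 65 82 105 131; ≤8: 1 1 2 3 5 7 11 15 22 29 40 52 70 89 116 146; ≤9: 1 1 2 3 5 7 11 15 22 30 41 54 73 94 123 157; ≤10: 1 1 2 3 5 7 11 15 22 30 42 55 75 97 128 164; ≤11: 1 1 2 3 5 7 11 15 22 30 42 56 76 99 131 169; ≤12: 1 1 2 3 5 7 11 15 22 30 42 56 77 100 133 172. r_12(15) = 172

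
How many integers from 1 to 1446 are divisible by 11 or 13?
⌊1446/11⌋ + ⌊1446/13⌋ - ⌊1446/143⌋ = 131 + 111 - 10 = 232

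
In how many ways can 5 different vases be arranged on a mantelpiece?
5! = 120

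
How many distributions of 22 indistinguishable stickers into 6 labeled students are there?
C(22+6-1, 6-1) = C(27, 5) = 80730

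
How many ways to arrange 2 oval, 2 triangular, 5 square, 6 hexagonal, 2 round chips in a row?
17! / (2! × 2! × 5! × 6! × 2!) = 514594080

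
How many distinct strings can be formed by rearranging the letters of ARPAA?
5! / (1! × 1! × 3!) = 20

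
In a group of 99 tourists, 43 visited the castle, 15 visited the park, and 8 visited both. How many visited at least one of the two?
|A∪B| = |A| + |B| - |A∩B| = 43 + 15 - 8 = 50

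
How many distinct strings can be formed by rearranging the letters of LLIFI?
5! / (1! × 2! × 2!) = 30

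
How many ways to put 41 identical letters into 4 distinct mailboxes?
C(41+4-1, 4-1) = C(44, 3) = 13244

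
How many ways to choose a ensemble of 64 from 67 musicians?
C(67,64) = 67!/(64!×3!) = 47905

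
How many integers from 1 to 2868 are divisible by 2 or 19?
⌊2868/2⌋ + ⌊2868/19⌋ - ⌊2868/38⌋ = 1434 + 150 - 75 = 1509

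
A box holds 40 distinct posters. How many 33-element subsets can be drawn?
C(40,33) = 40!/(33!×7!) = 18643560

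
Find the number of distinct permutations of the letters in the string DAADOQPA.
8! / (1! × 1! × 2! × 1! × 3!) = 3360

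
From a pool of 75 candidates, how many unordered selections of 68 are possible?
C(75,68) = 75!/(68!×7!) = 1984829850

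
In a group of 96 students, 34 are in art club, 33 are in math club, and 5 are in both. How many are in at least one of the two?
|A∪B| = |A| + |B| - |A∩B| = 34 + 33 - 5 = 62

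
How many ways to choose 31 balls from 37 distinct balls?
C(37,31) = 37!/(31!×6!) = 2324784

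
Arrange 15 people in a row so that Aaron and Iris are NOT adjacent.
Total - adjacent = 15! - (15-1)!×2 = 1307674368000 - 174356582400 = 1133317785600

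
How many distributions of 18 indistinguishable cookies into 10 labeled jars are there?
C(18+10-1, 10-1) = C(27, 9) = 4686825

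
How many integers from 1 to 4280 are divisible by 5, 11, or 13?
⌊4280/5⌋+⌊4280/11⌋+⌊4280/13⌋ - ⌊4280/55⌋-⌊4280/65⌋-⌊4280/143⌋ + ⌊4280/715⌋ = 856+389+329 - 77-65-29 + 5 = 1408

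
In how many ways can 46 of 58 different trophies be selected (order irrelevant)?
C(58,46) = 58!/(46!×12!) = 891794789340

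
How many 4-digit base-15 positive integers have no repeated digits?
First digit: 14 choices (nonzero). Then descending: 14 × 14 × 13 × 12 = 30576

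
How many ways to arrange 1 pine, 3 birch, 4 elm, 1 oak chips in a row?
9! / (1! × 3! × 4! × 1!) = 2520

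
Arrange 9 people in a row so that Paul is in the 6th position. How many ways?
Fix one position: (9-1)! = 40320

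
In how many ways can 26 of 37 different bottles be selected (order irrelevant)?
C(37,26) = 37!/(26!×11!) = 854992152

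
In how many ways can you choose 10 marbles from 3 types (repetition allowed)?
C(10+3-1, 3-1) = C(12, 2) = 66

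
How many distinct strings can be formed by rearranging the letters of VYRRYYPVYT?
10! / (2! × 1! × 2! × 1! × 4!) = 37800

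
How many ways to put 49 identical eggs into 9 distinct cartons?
C(49+9-1, 9-1) = C(57, 8) = 1652411475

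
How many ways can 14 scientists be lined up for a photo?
14! = 87178291200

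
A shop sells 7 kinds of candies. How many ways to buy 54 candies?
C(54+7-1, 7-1) = C(60, 6) = 50063860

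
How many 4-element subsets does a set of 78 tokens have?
C(78,4) = 78!/(4!×74!) = 1426425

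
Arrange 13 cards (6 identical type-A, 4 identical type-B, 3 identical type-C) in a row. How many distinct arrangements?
13! / (6! × 4! × 3!) = 60060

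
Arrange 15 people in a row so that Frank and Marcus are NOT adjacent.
Total - adjacent = 15! - (15-1)!×2 = 1307674368000 - 174356582400 = 1133317785600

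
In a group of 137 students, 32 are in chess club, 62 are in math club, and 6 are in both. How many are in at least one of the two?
|A∪B| = |A| + |B| - |A∩B| = 32 + 62 - 6 = 88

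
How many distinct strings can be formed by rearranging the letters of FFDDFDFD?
8! / (4! × 4!) = 70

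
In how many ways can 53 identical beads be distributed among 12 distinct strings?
C(53+12-1, 12-1) = C(64, 11) = 743595781824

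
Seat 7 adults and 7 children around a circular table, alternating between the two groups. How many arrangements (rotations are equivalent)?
Fix one of the adults: (7-1)! ways for the remaining adults, × 7! ways for the children = 720 × 5040 = 3628800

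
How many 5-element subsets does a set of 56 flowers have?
C(56,5) = 56!/(5!×51!) = 3819816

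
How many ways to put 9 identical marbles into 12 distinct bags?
C(9+12-1, 12-1) = C(20, 11) = 167960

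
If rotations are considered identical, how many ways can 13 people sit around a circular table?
Circular: fix one position, arrange the rest. (13-1)! = 479001600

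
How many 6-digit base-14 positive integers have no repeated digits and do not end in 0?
Last digit: 13 nonzero choices. First digit: 12 (nonzero, ≠last). Middle 4: P(12,4) = 11880. Total = 1853280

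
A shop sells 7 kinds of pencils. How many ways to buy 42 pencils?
C(42+7-1, 7-1) = C(48, 6) = 12271512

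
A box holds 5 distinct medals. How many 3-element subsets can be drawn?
C(5,3) = 5!/(3!×2!) = 10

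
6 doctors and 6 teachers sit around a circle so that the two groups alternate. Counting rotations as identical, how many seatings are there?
Fix one of the doctors: (6-1)! ways for the remaining doctors, × 6! ways for the teachers = 120 × 720 = 86400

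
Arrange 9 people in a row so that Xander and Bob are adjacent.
Treat as block: (9-1)! × 2! = 40320 × 2 = 80640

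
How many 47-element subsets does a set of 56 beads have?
C(56,47) = 56!/(47!×9!) = 7575968400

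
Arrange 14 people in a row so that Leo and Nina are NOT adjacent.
Total - adjacent = 14! - (14-1)!×2 = 87178291200 - 12454041600 = 74724249600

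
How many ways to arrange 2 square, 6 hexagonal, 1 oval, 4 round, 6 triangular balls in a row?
19! / (2! × 6! × 1! × 4! × 6!) = 4888643760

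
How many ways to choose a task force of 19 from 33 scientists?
C(33,19) = 33!/(19!×14!) = 818809200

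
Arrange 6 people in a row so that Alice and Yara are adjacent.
Treat as block: (6-1)! × 2! = 120 × 2 = 240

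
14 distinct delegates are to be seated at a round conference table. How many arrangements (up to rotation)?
Circular: fix one position, arrange the rest. (14-1)! = 6227020800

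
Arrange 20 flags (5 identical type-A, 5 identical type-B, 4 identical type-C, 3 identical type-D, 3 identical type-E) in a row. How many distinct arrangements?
20! / (5! × 5! × 4! × 3! × 3!) = 195545750400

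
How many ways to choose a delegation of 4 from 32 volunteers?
C(32,4) = 32!/(4!×28!) = 35960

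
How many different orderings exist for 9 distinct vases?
9! = 362880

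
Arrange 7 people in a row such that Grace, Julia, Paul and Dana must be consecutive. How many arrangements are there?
Treat the 4 as one block: (7-4+1)! × 4! = 24 × 24 = 576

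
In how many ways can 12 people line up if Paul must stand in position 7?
Fix one position: (12-1)! = 39916800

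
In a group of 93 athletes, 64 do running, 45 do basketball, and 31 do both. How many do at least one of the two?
|A∪B| = |A| + |B| - |A∩B| = 64 + 45 - 31 = 78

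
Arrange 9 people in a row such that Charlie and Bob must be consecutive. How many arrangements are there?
Treat the 2 as one block: (9-2+1)! × 2! = 40320 × 2 = 80640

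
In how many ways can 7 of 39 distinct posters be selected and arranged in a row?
P(39,7) = 39!/(39-7)! = 77519922480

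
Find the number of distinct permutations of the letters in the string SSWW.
4! / (2! × 2!) = 6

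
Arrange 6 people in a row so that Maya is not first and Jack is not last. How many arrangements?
By inclusion-exclusion: 6! - 2×(6-1)! + (6-2)! = 720 - 240 + 24 = 504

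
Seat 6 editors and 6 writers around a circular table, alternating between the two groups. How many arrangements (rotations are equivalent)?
Fix one of the editors: (6-1)! ways for the remaining editors, × 6! ways for the writers = 120 × 720 = 86400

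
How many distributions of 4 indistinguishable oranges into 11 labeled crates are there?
C(4+11-1, 11-1) = C(14, 10) = 1001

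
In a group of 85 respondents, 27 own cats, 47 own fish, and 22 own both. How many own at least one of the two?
|A∪B| = |A| + |B| - |A∩B| = 27 + 47 - 22 = 52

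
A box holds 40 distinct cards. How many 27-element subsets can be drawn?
C(40,27) = 40!/(27!×13!) = 12033222880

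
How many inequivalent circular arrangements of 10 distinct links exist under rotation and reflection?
(10-1)!/2 = 362880/2 = 181440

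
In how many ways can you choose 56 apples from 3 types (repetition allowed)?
C(56+3-1, 3-1) = C(58, 2) = 1653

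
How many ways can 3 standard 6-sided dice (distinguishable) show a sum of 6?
Coefficient of x^6 in (x + x² + ... + x^6)^3. By inclusion-exclusion on dice exceeding 6: Σ_j (-1)^j C(3,j)·C(6-1-6j, 2) = C(3,0)·C(5,2) = 1·10 = 10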